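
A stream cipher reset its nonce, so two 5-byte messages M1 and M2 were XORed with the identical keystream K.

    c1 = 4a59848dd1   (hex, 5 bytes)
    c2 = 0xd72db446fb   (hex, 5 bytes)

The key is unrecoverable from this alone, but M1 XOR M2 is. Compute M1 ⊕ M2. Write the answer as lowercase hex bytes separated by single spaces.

9d 74 30 cb 2a

c1 ⊕ c2 = (M1 ⊕ K) ⊕ (M2 ⊕ K) = M1 ⊕ M2 — the shared key cancels under XOR.
4a xor d7 = 9d
59 xor 2d = 74
84 xor b4 = 30
8d xor 46 = cb
d1 xor fb = 2a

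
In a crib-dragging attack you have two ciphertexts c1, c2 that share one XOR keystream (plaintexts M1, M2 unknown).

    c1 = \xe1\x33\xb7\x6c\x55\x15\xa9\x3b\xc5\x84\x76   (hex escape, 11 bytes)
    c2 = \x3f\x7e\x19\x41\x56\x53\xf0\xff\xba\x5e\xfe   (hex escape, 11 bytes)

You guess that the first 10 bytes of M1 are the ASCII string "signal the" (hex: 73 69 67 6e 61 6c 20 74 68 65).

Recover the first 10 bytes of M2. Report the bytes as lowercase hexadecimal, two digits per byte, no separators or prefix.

First, c1 ⊕ c2 = (M1 ⊕ K) ⊕ (M2 ⊕ K) = M1 ⊕ M2, so the key drops out. Then M2 = (M1 ⊕ M2) ⊕ M1 over the first 10 bytes.
byte 0: (e1 ⊕ 3f) ⊕ 73 = de ⊕ 73 = ad
byte 1: (33 ⊕ 7e) ⊕ 69 = 4d ⊕ 69 = 24
byte 2: (b7 ⊕ 19) ⊕ 67 = ae ⊕ 67 = c9
byte 3: (6c ⊕ 41) ⊕ 6e = 2d ⊕ 6e = 43
byte 4: (55 ⊕ 56) ⊕ 61 = 03 ⊕ 61 = 62
byte 5: (15 ⊕ 53) ⊕ 6c = 46 ⊕ 6c = 2a
byte 6: (a9 ⊕ f0) ⊕ 20 = 59 ⊕ 20 = 79
byte 7: (3b ⊕ ff) ⊕ 74 = c4 ⊕ 74 = b0
byte 8: (c5 ⊕ ba) ⊕ 68 = 7f ⊕ 68 = 17
byte 9: (84 ⊕ 5e) ⊕ 65 = da ⊕ 65 = bf

ad24c943622a79b017bf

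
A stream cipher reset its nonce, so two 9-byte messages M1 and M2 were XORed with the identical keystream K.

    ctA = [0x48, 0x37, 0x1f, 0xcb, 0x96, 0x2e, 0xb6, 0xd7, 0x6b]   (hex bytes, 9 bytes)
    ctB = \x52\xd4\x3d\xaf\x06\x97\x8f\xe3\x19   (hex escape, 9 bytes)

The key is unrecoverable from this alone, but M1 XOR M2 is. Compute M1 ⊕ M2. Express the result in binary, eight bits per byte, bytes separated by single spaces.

ctA ⊕ ctB = (M1 ⊕ K) ⊕ (M2 ⊕ K) = M1 ⊕ M2 — the shared key cancels under XOR.
 72 ⊕  82 =  26
 55 ⊕ 212 = 227
 31 ⊕  61 =  34
203 ⊕ 175 = 100
150 ⊕   6 = 144
 46 ⊕ 151 = 185
182 ⊕ 143 =  57
215 ⊕ 227 =  52
107 ⊕  25 = 114

00011010 11100011 00100010 01100100 10010000 10111001 00111001 00110100 01110010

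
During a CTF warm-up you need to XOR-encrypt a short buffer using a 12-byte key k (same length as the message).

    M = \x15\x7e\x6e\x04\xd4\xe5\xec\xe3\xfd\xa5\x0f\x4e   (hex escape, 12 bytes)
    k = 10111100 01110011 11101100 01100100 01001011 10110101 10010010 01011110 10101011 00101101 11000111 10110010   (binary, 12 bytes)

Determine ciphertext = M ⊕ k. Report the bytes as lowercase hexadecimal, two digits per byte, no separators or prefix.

a90d82609f507ebd5688c8fc

byte 0: 00010101 xor 10111100 = 10101001
byte 1: 01111110 xor 01110011 = 00001101
byte 2: 01101110 xor 11101100 = 10000010
byte 3: 00000100 xor 01100100 = 01100000
byte 4: 11010100 xor 01001011 = 10011111
byte 5: 11100101 xor 10110101 = 01010000
byte 6: 11101100 xor 10010010 = 01111110
byte 7: 11100011 xor 01011110 = 10111101
byte 8: 11111101 xor 10101011 = 01010110
byte 9: 10100101 xor 00101101 = 10001000
byte 10: 00001111 xor 11000111 = 11001000
byte 11: 01001110 xor 10110010 = 11111100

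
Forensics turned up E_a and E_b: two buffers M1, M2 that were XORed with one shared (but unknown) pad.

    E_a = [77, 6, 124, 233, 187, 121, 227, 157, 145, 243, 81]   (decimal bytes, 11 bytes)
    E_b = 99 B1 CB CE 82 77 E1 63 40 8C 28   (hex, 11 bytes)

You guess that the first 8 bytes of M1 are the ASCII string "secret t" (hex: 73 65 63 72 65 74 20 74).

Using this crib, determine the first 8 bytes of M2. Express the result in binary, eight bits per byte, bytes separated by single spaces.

First, E_a ⊕ E_b = (M1 ⊕ K) ⊕ (M2 ⊕ K) = M1 ⊕ M2, so the key drops out. Then M2 = (M1 ⊕ M2) ⊕ M1 over the first 8 bytes.
byte 0: (4d ⊕ 99) ⊕ 73 = d4 ⊕ 73 = a7
byte 1: (06 ⊕ b1) ⊕ 65 = b7 ⊕ 65 = d2
byte 2: (7c ⊕ cb) ⊕ 63 = b7 ⊕ 63 = d4
byte 3: (e9 ⊕ ce) ⊕ 72 = 27 ⊕ 72 = 55
byte 4: (bb ⊕ 82) ⊕ 65 = 39 ⊕ 65 = 5c
byte 5: (79 ⊕ 77) ⊕ 74 = 0e ⊕ 74 = 7a
byte 6: (e3 ⊕ e1) ⊕ 20 = 02 ⊕ 20 = 22
byte 7: (9d ⊕ 63) ⊕ 74 = fe ⊕ 74 = 8a

10100111 11010010 11010100 01010101 01011100 01111010 00100010 10001010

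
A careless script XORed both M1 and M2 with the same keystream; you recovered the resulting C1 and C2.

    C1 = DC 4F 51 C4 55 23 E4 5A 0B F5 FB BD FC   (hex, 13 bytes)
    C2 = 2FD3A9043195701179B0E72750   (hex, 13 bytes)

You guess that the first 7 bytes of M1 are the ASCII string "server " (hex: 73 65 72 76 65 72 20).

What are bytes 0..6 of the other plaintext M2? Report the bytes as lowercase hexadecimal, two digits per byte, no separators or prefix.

First, C1 ⊕ C2 = (M1 ⊕ K) ⊕ (M2 ⊕ K) = M1 ⊕ M2, so the key drops out. Then M2 = (M1 ⊕ M2) ⊕ M1 over the first 7 bytes.
byte 0: (dc ⊕ 2f) ⊕ 73 = f3 ⊕ 73 = 80
byte 1: (4f ⊕ d3) ⊕ 65 = 9c ⊕ 65 = f9
byte 2: (51 ⊕ a9) ⊕ 72 = f8 ⊕ 72 = 8a
byte 3: (c4 ⊕ 04) ⊕ 76 = c0 ⊕ 76 = b6
byte 4: (55 ⊕ 31) ⊕ 65 = 64 ⊕ 65 = 01
byte 5: (23 ⊕ 95) ⊕ 72 = b6 ⊕ 72 = c4
byte 6: (e4 ⊕ 70) ⊕ 20 = 94 ⊕ 20 = b4

80f98ab601c4b4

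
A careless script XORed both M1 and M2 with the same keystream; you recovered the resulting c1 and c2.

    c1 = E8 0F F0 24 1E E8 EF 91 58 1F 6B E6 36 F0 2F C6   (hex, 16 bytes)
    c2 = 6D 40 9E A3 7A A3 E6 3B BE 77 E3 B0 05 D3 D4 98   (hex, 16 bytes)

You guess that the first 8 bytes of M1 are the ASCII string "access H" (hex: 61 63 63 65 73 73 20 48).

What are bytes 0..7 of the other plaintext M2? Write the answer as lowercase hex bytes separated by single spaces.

e4 2c 0d e2 17 38 29 e2

First, c1 ⊕ c2 = (M1 ⊕ K) ⊕ (M2 ⊕ K) = M1 ⊕ M2, so the key drops out. Then M2 = (M1 ⊕ M2) ⊕ M1 over the first 8 bytes.
byte 0: (e8 XOR 6d) XOR 61 = 85 XOR 61 = e4
byte 1: (0f XOR 40) XOR 63 = 4f XOR 63 = 2c
byte 2: (f0 XOR 9e) XOR 63 = 6e XOR 63 = 0d
byte 3: (24 XOR a3) XOR 65 = 87 XOR 65 = e2
byte 4: (1e XOR 7a) XOR 73 = 64 XOR 73 = 17
byte 5: (e8 XOR a3) XOR 73 = 4b XOR 73 = 38
byte 6: (ef XOR e6) XOR 20 = 09 XOR 20 = 29
byte 7: (91 XOR 3b) XOR 48 = aa XOR 48 = e2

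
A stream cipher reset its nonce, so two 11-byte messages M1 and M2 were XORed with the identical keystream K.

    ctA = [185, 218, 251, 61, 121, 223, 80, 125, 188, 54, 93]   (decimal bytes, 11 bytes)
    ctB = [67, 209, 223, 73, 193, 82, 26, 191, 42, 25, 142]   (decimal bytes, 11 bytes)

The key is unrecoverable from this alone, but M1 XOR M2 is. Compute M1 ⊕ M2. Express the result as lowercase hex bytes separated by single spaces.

ctA ⊕ ctB = (M1 ⊕ K) ⊕ (M2 ⊕ K) = M1 ⊕ M2 — the shared key cancels under XOR.
185 ⊕  67 = 250
218 ⊕ 209 =  11
251 ⊕ 223 =  36
 61 ⊕  73 = 116
121 ⊕ 193 = 184
223 ⊕  82 = 141
 80 ⊕  26 =  74
125 ⊕ 191 = 194
188 ⊕  42 = 150
 54 ⊕  25 =  47
 93 ⊕ 142 = 211

fa 0b 24 74 b8 8d 4a c2 96 2f d3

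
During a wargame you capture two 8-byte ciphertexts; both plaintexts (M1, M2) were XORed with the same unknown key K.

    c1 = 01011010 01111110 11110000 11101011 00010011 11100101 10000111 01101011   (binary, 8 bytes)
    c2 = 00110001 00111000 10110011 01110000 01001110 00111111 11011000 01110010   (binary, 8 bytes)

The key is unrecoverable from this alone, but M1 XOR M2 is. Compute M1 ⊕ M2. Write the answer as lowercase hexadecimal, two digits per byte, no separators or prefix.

6b46439b5dda5f19

c1 ⊕ c2 = (M1 ⊕ K) ⊕ (M2 ⊕ K) = M1 ⊕ M2 — the shared key cancels under XOR.
5a xor 31 = 6b
7e xor 38 = 46
f0 xor b3 = 43
eb xor 70 = 9b
13 xor 4e = 5d
e5 xor 3f = da
87 xor d8 = 5f
6b xor 72 = 19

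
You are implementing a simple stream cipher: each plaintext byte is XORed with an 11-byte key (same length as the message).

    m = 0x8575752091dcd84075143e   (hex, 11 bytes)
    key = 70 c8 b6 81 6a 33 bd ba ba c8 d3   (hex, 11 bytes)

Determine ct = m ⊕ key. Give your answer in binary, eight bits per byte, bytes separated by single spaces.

11110101 10111101 11000011 10100001 11111011 11101111 01100101 11111010 11001111 11011100 11101101

XOR is its own inverse, so applying the key byte-wise gives the result directly.
85 ⊕ 70 = f5
75 ⊕ c8 = bd
75 ⊕ b6 = c3
20 ⊕ 81 = a1
91 ⊕ 6a = fb
dc ⊕ 33 = ef
d8 ⊕ bd = 65
40 ⊕ ba = fa
75 ⊕ ba = cf
14 ⊕ c8 = dc
3e ⊕ d3 = ed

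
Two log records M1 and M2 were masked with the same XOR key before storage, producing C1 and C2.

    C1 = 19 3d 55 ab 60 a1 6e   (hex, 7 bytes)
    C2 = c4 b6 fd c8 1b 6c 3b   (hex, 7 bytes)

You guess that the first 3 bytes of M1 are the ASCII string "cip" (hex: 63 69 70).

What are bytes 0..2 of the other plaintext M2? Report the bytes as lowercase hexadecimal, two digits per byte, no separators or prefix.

First, C1 ⊕ C2 = (M1 ⊕ K) ⊕ (M2 ⊕ K) = M1 ⊕ M2, so the key drops out. Then M2 = (M1 ⊕ M2) ⊕ M1 over the first 3 bytes.
byte 0: (19 ^ c4) ^ 63 = dd ^ 63 = be
byte 1: (3d ^ b6) ^ 69 = 8b ^ 69 = e2
byte 2: (55 ^ fd) ^ 70 = a8 ^ 70 = d8

bee2d8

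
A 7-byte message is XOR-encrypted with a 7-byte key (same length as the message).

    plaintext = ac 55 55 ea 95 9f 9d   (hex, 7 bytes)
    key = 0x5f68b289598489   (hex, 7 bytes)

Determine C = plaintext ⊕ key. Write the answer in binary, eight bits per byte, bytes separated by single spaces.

11110011 00111101 11100111 01100011 11001100 00011011 00010100

XOR is its own inverse, so applying the key byte-wise gives the result directly.
byte 0: ac ^ 5f = f3
byte 1: 55 ^ 68 = 3d
byte 2: 55 ^ b2 = e7
byte 3: ea ^ 89 = 63
byte 4: 95 ^ 59 = cc
byte 5: 9f ^ 84 = 1b
byte 6: 9d ^ 89 = 14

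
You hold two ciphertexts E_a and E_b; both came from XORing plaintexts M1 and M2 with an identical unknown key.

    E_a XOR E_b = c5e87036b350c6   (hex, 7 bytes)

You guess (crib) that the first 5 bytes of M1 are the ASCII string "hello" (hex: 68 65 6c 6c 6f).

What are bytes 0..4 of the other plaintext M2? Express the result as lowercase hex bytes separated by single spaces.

Since E_a ⊕ E_b = M1 ⊕ M2, XORing with the guessed M1 bytes yields the corresponding M2 bytes: M2 = (E_a ⊕ E_b) ⊕ M1.
c5 xor 68 = ad
e8 xor 65 = 8d
70 xor 6c = 1c
36 xor 6c = 5a
b3 xor 6f = dc

ad 8d 1c 5a dc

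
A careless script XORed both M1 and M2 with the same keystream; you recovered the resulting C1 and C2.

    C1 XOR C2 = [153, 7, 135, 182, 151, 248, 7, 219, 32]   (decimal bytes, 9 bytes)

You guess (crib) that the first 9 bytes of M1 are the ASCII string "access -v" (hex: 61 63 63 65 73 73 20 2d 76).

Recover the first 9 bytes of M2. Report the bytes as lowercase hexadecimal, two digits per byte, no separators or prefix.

f864e4d3e48b27f656

Since C1 ⊕ C2 = M1 ⊕ M2, XORing with the guessed M1 bytes yields the corresponding M2 bytes: M2 = (C1 ⊕ C2) ⊕ M1.
byte 0: 99 XOR 61 = f8
byte 1: 07 XOR 63 = 64
byte 2: 87 XOR 63 = e4
byte 3: b6 XOR 65 = d3
byte 4: 97 XOR 73 = e4
byte 5: f8 XOR 73 = 8b
byte 6: 07 XOR 20 = 27
byte 7: db XOR 2d = f6
byte 8: 20 XOR 76 = 56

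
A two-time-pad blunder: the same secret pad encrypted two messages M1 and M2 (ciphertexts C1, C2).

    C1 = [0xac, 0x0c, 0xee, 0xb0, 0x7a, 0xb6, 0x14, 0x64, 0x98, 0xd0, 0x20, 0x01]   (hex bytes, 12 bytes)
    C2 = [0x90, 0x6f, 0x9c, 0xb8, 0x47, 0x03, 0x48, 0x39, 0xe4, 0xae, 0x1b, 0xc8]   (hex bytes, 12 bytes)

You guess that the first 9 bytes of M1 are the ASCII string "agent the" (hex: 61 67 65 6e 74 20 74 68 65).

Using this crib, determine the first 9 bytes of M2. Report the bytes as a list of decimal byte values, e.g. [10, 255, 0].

First, C1 ⊕ C2 = (M1 ⊕ K) ⊕ (M2 ⊕ K) = M1 ⊕ M2, so the key drops out. Then M2 = (M1 ⊕ M2) ⊕ M1 over the first 9 bytes.
byte 0: (ac ⊕ 90) ⊕ 61 = 3c ⊕ 61 = 5d
byte 1: (0c ⊕ 6f) ⊕ 67 = 63 ⊕ 67 = 04
byte 2: (ee ⊕ 9c) ⊕ 65 = 72 ⊕ 65 = 17
byte 3: (b0 ⊕ b8) ⊕ 6e = 08 ⊕ 6e = 66
byte 4: (7a ⊕ 47) ⊕ 74 = 3d ⊕ 74 = 49
byte 5: (b6 ⊕ 03) ⊕ 20 = b5 ⊕ 20 = 95
byte 6: (14 ⊕ 48) ⊕ 74 = 5c ⊕ 74 = 28
byte 7: (64 ⊕ 39) ⊕ 68 = 5d ⊕ 68 = 35
byte 8: (98 ⊕ e4) ⊕ 65 = 7c ⊕ 65 = 19

[93, 4, 23, 102, 73, 149, 40, 53, 25]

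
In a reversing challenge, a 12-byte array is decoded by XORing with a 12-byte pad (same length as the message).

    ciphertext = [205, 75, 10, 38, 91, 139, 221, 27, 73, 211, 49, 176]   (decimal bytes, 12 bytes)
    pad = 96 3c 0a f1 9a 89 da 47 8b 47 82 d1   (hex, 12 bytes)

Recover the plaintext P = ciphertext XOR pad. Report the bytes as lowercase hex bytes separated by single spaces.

cd xor 96 = 5b
4b xor 3c = 77
0a xor 0a = 00
26 xor f1 = d7
5b xor 9a = c1
8b xor 89 = 02
dd xor da = 07
1b xor 47 = 5c
49 xor 8b = c2
d3 xor 47 = 94
31 xor 82 = b3
b0 xor d1 = 61

5b 77 00 d7 c1 02 07 5c c2 94 b3 61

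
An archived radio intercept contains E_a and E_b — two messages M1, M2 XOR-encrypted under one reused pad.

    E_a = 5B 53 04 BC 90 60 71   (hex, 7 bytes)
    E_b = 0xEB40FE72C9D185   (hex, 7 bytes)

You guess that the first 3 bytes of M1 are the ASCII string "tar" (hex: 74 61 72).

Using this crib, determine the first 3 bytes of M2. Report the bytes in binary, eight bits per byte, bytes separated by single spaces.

First, E_a ⊕ E_b = (M1 ⊕ K) ⊕ (M2 ⊕ K) = M1 ⊕ M2, so the key drops out. Then M2 = (M1 ⊕ M2) ⊕ M1 over the first 3 bytes.
byte 0: (5b XOR eb) XOR 74 = b0 XOR 74 = c4
byte 1: (53 XOR 40) XOR 61 = 13 XOR 61 = 72
byte 2: (04 XOR fe) XOR 72 = fa XOR 72 = 88

11000100 01110010 10001000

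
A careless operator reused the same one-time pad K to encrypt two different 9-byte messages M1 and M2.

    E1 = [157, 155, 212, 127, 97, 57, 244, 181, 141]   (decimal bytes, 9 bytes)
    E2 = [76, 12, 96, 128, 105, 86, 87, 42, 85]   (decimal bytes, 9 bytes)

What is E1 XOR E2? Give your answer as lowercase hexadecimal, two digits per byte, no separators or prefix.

d197b4ff086fa39fd8

E1 ⊕ E2 = (M1 ⊕ K) ⊕ (M2 ⊕ K) = M1 ⊕ M2 — the shared key cancels under XOR.
157 xor  76 = 209
155 xor  12 = 151
212 xor  96 = 180
127 xor 128 = 255
 97 xor 105 =   8
 57 xor  86 = 111
244 xor  87 = 163
181 xor  42 = 159
141 xor  85 = 216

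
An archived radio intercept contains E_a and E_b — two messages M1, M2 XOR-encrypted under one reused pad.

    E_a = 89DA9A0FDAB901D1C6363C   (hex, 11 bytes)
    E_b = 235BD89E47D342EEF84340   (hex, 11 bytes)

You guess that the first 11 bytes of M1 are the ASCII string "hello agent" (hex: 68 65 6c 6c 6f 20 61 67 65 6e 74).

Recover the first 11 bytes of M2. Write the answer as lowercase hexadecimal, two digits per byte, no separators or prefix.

c2e42efdf24a22585b1b08

First, E_a ⊕ E_b = (M1 ⊕ K) ⊕ (M2 ⊕ K) = M1 ⊕ M2, so the key drops out. Then M2 = (M1 ⊕ M2) ⊕ M1 over the first 11 bytes.
byte 0: (89 XOR 23) XOR 68 = aa XOR 68 = c2
byte 1: (da XOR 5b) XOR 65 = 81 XOR 65 = e4
byte 2: (9a XOR d8) XOR 6c = 42 XOR 6c = 2e
byte 3: (0f XOR 9e) XOR 6c = 91 XOR 6c = fd
byte 4: (da XOR 47) XOR 6f = 9d XOR 6f = f2
byte 5: (b9 XOR d3) XOR 20 = 6a XOR 20 = 4a
byte 6: (01 XOR 42) XOR 61 = 43 XOR 61 = 22
byte 7: (d1 XOR ee) XOR 67 = 3f XOR 67 = 58
byte 8: (c6 XOR f8) XOR 65 = 3e XOR 65 = 5b
byte 9: (36 XOR 43) XOR 6e = 75 XOR 6e = 1b
byte 10: (3c XOR 40) XOR 74 = 7c XOR 74 = 08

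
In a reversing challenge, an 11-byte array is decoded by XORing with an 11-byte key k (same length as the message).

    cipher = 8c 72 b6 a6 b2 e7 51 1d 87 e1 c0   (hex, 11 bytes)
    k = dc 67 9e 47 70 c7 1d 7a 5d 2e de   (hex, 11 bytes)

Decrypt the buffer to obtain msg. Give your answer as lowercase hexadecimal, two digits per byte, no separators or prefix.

XOR is its own inverse, so applying the key byte-wise gives the result directly.
140 XOR 220 =  80
114 XOR 103 =  21
182 XOR 158 =  40
166 XOR  71 = 225
178 XOR 112 = 194
231 XOR 199 =  32
 81 XOR  29 =  76
 29 XOR 122 = 103
135 XOR  93 = 218
225 XOR  46 = 207
192 XOR 222 =  30

501528e1c2204c67dacf1e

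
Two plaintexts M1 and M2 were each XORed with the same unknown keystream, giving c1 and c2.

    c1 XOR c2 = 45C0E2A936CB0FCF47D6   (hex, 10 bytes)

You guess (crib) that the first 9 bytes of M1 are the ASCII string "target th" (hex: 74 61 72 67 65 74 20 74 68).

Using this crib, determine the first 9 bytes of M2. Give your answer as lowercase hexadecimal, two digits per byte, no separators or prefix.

31a190ce53bf2fbb2f

Since c1 ⊕ c2 = M1 ⊕ M2, XORing with the guessed M1 bytes yields the corresponding M2 bytes: M2 = (c1 ⊕ c2) ⊕ M1.
01000101 ^ 01110100 = 00110001
11000000 ^ 01100001 = 10100001
11100010 ^ 01110010 = 10010000
10101001 ^ 01100111 = 11001110
00110110 ^ 01100101 = 01010011
11001011 ^ 01110100 = 10111111
00001111 ^ 00100000 = 00101111
11001111 ^ 01110100 = 10111011
01000111 ^ 01101000 = 00101111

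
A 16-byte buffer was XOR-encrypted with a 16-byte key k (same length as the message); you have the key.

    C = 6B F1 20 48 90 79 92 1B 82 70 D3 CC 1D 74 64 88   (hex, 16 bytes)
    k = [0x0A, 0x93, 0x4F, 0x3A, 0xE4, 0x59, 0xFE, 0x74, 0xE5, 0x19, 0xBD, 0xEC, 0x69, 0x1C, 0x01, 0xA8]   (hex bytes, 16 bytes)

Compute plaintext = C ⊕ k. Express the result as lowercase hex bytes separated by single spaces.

61 62 6f 72 74 20 6c 6f 67 69 6e 20 74 68 65 20

XOR is its own inverse, so applying the key byte-wise gives the result directly.
byte 0: 107 ^  10 =  97
byte 1: 241 ^ 147 =  98
byte 2:  32 ^  79 = 111
byte 3:  72 ^  58 = 114
byte 4: 144 ^ 228 = 116
byte 5: 121 ^  89 =  32
byte 6: 146 ^ 254 = 108
byte 7:  27 ^ 116 = 111
byte 8: 130 ^ 229 = 103
byte 9: 112 ^  25 = 105
byte 10: 211 ^ 189 = 110
byte 11: 204 ^ 236 =  32
byte 12:  29 ^ 105 = 116
byte 13: 116 ^  28 = 104
byte 14: 100 ^   1 = 101
byte 15: 136 ^ 168 =  32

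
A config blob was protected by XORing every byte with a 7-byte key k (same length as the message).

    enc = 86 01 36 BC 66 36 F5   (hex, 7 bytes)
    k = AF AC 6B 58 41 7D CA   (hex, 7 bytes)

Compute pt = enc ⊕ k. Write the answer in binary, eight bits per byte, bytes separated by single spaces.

86 xor af = 29
01 xor ac = ad
36 xor 6b = 5d
bc xor 58 = e4
66 xor 41 = 27
36 xor 7d = 4b
f5 xor ca = 3f

00101001 10101101 01011101 11100100 00100111 01001011 00111111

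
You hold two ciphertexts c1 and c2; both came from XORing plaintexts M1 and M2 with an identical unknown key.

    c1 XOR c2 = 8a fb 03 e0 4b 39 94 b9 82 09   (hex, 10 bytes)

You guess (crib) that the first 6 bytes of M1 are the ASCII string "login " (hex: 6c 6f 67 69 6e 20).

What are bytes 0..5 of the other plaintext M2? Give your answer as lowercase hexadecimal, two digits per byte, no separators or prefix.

e69464892519

Since c1 ⊕ c2 = M1 ⊕ M2, XORing with the guessed M1 bytes yields the corresponding M2 bytes: M2 = (c1 ⊕ c2) ⊕ M1.
8a xor 6c = e6
fb xor 6f = 94
03 xor 67 = 64
e0 xor 69 = 89
4b xor 6e = 25
39 xor 20 = 19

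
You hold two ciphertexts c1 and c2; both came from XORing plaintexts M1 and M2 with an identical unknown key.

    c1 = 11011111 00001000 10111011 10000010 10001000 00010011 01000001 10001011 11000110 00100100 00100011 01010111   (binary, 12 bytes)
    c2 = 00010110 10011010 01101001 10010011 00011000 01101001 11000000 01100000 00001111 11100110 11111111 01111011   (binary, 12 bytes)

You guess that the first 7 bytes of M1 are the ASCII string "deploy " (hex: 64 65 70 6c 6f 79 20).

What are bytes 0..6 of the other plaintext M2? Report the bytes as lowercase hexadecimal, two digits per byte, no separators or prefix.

First, c1 ⊕ c2 = (M1 ⊕ K) ⊕ (M2 ⊕ K) = M1 ⊕ M2, so the key drops out. Then M2 = (M1 ⊕ M2) ⊕ M1 over the first 7 bytes.
byte 0: (df ⊕ 16) ⊕ 64 = c9 ⊕ 64 = ad
byte 1: (08 ⊕ 9a) ⊕ 65 = 92 ⊕ 65 = f7
byte 2: (bb ⊕ 69) ⊕ 70 = d2 ⊕ 70 = a2
byte 3: (82 ⊕ 93) ⊕ 6c = 11 ⊕ 6c = 7d
byte 4: (88 ⊕ 18) ⊕ 6f = 90 ⊕ 6f = ff
byte 5: (13 ⊕ 69) ⊕ 79 = 7a ⊕ 79 = 03
byte 6: (41 ⊕ c0) ⊕ 20 = 81 ⊕ 20 = a1

adf7a27dff03a1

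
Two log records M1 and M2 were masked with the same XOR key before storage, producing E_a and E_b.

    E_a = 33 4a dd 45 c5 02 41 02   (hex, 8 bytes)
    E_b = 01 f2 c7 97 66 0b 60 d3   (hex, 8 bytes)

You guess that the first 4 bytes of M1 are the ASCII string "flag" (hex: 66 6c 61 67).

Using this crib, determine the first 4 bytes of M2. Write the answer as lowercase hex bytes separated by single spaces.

First, E_a ⊕ E_b = (M1 ⊕ K) ⊕ (M2 ⊕ K) = M1 ⊕ M2, so the key drops out. Then M2 = (M1 ⊕ M2) ⊕ M1 over the first 4 bytes.
byte 0: (33 XOR 01) XOR 66 = 32 XOR 66 = 54
byte 1: (4a XOR f2) XOR 6c = b8 XOR 6c = d4
byte 2: (dd XOR c7) XOR 61 = 1a XOR 61 = 7b
byte 3: (45 XOR 97) XOR 67 = d2 XOR 67 = b5

54 d4 7b b5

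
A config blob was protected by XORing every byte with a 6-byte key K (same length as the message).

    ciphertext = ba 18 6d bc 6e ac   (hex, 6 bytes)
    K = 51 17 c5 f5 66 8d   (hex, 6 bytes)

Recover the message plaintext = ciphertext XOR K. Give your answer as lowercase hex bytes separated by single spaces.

eb 0f a8 49 08 21

byte 0: ba XOR 51 = eb
byte 1: 18 XOR 17 = 0f
byte 2: 6d XOR c5 = a8
byte 3: bc XOR f5 = 49
byte 4: 6e XOR 66 = 08
byte 5: ac XOR 8d = 21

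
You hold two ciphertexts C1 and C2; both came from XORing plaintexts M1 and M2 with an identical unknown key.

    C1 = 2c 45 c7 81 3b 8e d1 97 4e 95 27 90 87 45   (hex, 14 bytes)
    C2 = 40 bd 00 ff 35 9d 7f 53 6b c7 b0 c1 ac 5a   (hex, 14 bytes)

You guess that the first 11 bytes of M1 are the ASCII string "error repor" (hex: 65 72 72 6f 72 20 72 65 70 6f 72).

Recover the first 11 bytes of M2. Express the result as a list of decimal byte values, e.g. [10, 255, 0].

First, C1 ⊕ C2 = (M1 ⊕ K) ⊕ (M2 ⊕ K) = M1 ⊕ M2, so the key drops out. Then M2 = (M1 ⊕ M2) ⊕ M1 over the first 11 bytes.
byte 0: (2c xor 40) xor 65 = 6c xor 65 = 09
byte 1: (45 xor bd) xor 72 = f8 xor 72 = 8a
byte 2: (c7 xor 00) xor 72 = c7 xor 72 = b5
byte 3: (81 xor ff) xor 6f = 7e xor 6f = 11
byte 4: (3b xor 35) xor 72 = 0e xor 72 = 7c
byte 5: (8e xor 9d) xor 20 = 13 xor 20 = 33
byte 6: (d1 xor 7f) xor 72 = ae xor 72 = dc
byte 7: (97 xor 53) xor 65 = c4 xor 65 = a1
byte 8: (4e xor 6b) xor 70 = 25 xor 70 = 55
byte 9: (95 xor c7) xor 6f = 52 xor 6f = 3d
byte 10: (27 xor b0) xor 72 = 97 xor 72 = e5

[9, 138, 181, 17, 124, 51, 220, 161, 85, 61, 229]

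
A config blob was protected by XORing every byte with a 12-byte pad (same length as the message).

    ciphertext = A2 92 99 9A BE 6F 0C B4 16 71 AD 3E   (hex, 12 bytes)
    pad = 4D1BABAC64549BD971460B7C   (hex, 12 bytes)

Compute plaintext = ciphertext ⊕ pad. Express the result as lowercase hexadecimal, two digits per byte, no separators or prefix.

a2 ⊕ 4d = ef
92 ⊕ 1b = 89
99 ⊕ ab = 32
9a ⊕ ac = 36
be ⊕ 64 = da
6f ⊕ 54 = 3b
0c ⊕ 9b = 97
b4 ⊕ d9 = 6d
16 ⊕ 71 = 67
71 ⊕ 46 = 37
ad ⊕ 0b = a6
3e ⊕ 7c = 42

ef893236da3b976d6737a642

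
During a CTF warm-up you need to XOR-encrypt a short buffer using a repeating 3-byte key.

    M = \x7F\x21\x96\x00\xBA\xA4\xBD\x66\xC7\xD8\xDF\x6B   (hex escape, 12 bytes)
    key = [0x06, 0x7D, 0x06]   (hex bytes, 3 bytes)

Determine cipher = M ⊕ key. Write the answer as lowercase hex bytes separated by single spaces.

The 3-byte key repeats, so the effective keystream is 06 7d 06 06 7d 06 06 7d 06 06 7d 06.
byte 0: 7f xor 06 = 79
byte 1: 21 xor 7d = 5c
byte 2: 96 xor 06 = 90
byte 3: 00 xor 06 = 06
byte 4: ba xor 7d = c7
byte 5: a4 xor 06 = a2
byte 6: bd xor 06 = bb
byte 7: 66 xor 7d = 1b
byte 8: c7 xor 06 = c1
byte 9: d8 xor 06 = de
byte 10: df xor 7d = a2
byte 11: 6b xor 06 = 6d

79 5c 90 06 c7 a2 bb 1b c1 de a2 6d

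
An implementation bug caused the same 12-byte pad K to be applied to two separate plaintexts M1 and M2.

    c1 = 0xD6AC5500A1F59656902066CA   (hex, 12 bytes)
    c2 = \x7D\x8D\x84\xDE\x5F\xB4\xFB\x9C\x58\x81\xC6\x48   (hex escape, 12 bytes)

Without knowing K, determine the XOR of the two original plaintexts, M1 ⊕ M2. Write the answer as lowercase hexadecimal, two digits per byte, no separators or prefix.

c1 ⊕ c2 = (M1 ⊕ K) ⊕ (M2 ⊕ K) = M1 ⊕ M2 — the shared key cancels under XOR.
byte 0: d6 ^ 7d = ab
byte 1: ac ^ 8d = 21
byte 2: 55 ^ 84 = d1
byte 3: 00 ^ de = de
byte 4: a1 ^ 5f = fe
byte 5: f5 ^ b4 = 41
byte 6: 96 ^ fb = 6d
byte 7: 56 ^ 9c = ca
byte 8: 90 ^ 58 = c8
byte 9: 20 ^ 81 = a1
byte 10: 66 ^ c6 = a0
byte 11: ca ^ 48 = 82

ab21d1defe416dcac8a1a082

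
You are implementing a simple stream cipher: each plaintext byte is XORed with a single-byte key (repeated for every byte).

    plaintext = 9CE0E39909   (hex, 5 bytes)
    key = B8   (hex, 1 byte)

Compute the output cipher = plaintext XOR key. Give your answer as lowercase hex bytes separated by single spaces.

The 1-byte key repeats, so the effective keystream is b8 b8 b8 b8 b8.
byte 0: 9c ^ b8 = 24
byte 1: e0 ^ b8 = 58
byte 2: e3 ^ b8 = 5b
byte 3: 99 ^ b8 = 21
byte 4: 09 ^ b8 = b1

24 58 5b 21 b1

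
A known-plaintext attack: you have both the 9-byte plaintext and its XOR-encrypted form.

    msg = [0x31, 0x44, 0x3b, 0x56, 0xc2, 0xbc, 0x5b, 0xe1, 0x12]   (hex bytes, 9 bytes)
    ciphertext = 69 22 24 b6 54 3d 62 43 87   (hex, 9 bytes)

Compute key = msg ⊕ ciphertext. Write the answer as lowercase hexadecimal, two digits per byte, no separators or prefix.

Since ciphertext = msg ⊕ key, XORing both sides with msg gives key = msg ⊕ ciphertext.
 49 ^ 105 =  88
 68 ^  34 = 102
 59 ^  36 =  31
 86 ^ 182 = 224
194 ^  84 = 150
188 ^  61 = 129
 91 ^  98 =  57
225 ^  67 = 162
 18 ^ 135 = 149

58661fe0968139a295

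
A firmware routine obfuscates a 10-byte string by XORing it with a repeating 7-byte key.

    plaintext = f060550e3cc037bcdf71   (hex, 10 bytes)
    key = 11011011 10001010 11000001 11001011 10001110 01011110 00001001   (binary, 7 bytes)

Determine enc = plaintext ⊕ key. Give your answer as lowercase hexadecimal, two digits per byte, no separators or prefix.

2bea94c5b29e3e6755b0

The 7-byte key repeats, so the effective keystream is db 8a c1 cb 8e 5e 09 db 8a c1.
byte 0: 11110000 ⊕ 11011011 = 00101011
byte 1: 01100000 ⊕ 10001010 = 11101010
byte 2: 01010101 ⊕ 11000001 = 10010100
byte 3: 00001110 ⊕ 11001011 = 11000101
byte 4: 00111100 ⊕ 10001110 = 10110010
byte 5: 11000000 ⊕ 01011110 = 10011110
byte 6: 00110111 ⊕ 00001001 = 00111110
byte 7: 10111100 ⊕ 11011011 = 01100111
byte 8: 11011111 ⊕ 10001010 = 01010101
byte 9: 01110001 ⊕ 11000001 = 10110000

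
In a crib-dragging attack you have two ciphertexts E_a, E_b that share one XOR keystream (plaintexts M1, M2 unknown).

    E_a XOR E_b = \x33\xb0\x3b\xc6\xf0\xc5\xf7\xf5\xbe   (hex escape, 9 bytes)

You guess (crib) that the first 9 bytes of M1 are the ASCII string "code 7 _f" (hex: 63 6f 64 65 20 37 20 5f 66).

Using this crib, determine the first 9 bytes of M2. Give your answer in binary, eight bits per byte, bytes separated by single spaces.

Since E_a ⊕ E_b = M1 ⊕ M2, XORing with the guessed M1 bytes yields the corresponding M2 bytes: M2 = (E_a ⊕ E_b) ⊕ M1.
byte 0: 33 XOR 63 = 50
byte 1: b0 XOR 6f = df
byte 2: 3b XOR 64 = 5f
byte 3: c6 XOR 65 = a3
byte 4: f0 XOR 20 = d0
byte 5: c5 XOR 37 = f2
byte 6: f7 XOR 20 = d7
byte 7: f5 XOR 5f = aa
byte 8: be XOR 66 = d8

01010000 11011111 01011111 10100011 11010000 11110010 11010111 10101010 11011000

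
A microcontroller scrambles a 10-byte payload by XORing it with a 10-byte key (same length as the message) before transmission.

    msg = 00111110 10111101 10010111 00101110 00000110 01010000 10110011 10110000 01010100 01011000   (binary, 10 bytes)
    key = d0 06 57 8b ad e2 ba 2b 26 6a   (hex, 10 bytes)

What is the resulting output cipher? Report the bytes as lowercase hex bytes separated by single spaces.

XOR is its own inverse, so applying the key byte-wise gives the result directly.
3e xor d0 = ee
bd xor 06 = bb
97 xor 57 = c0
2e xor 8b = a5
06 xor ad = ab
50 xor e2 = b2
b3 xor ba = 09
b0 xor 2b = 9b
54 xor 26 = 72
58 xor 6a = 32

ee bb c0 a5 ab b2 09 9b 72 32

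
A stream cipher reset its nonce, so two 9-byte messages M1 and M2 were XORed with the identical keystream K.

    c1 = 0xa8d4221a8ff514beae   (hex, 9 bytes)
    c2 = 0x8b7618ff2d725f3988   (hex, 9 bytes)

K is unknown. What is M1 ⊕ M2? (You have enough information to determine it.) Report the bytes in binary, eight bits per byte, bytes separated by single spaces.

c1 ⊕ c2 = (M1 ⊕ K) ⊕ (M2 ⊕ K) = M1 ⊕ M2 — the shared key cancels under XOR.
a8 xor 8b = 23
d4 xor 76 = a2
22 xor 18 = 3a
1a xor ff = e5
8f xor 2d = a2
f5 xor 72 = 87
14 xor 5f = 4b
be xor 39 = 87
ae xor 88 = 26

00100011 10100010 00111010 11100101 10100010 10000111 01001011 10000111 00100110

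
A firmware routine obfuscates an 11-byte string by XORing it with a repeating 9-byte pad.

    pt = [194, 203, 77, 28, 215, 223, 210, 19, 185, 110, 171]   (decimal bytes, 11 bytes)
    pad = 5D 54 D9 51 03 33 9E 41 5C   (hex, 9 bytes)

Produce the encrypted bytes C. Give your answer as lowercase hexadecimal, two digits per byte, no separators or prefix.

9f9f944dd4ec4c52e533ff

The 9-byte key repeats, so the effective keystream is 5d 54 d9 51 03 33 9e 41 5c 5d 54.
byte 0: 11000010 xor 01011101 = 10011111
byte 1: 11001011 xor 01010100 = 10011111
byte 2: 01001101 xor 11011001 = 10010100
byte 3: 00011100 xor 01010001 = 01001101
byte 4: 11010111 xor 00000011 = 11010100
byte 5: 11011111 xor 00110011 = 11101100
byte 6: 11010010 xor 10011110 = 01001100
byte 7: 00010011 xor 01000001 = 01010010
byte 8: 10111001 xor 01011100 = 11100101
byte 9: 01101110 xor 01011101 = 00110011
byte 10: 10101011 xor 01010100 = 11111111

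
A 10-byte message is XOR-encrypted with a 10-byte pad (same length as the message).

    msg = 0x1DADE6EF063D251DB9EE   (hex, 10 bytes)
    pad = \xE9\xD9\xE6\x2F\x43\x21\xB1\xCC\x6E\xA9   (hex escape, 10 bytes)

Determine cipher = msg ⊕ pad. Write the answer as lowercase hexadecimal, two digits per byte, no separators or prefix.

XOR is its own inverse, so applying the key byte-wise gives the result directly.
1d ⊕ e9 = f4
ad ⊕ d9 = 74
e6 ⊕ e6 = 00
ef ⊕ 2f = c0
06 ⊕ 43 = 45
3d ⊕ 21 = 1c
25 ⊕ b1 = 94
1d ⊕ cc = d1
b9 ⊕ 6e = d7
ee ⊕ a9 = 47

f47400c0451c94d1d747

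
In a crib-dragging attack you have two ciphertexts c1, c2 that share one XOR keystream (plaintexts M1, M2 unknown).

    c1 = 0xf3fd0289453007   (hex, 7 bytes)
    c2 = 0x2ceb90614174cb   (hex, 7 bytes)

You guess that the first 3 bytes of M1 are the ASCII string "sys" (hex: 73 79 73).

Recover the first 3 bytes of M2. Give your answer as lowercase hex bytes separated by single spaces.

ac 6f e1

First, c1 ⊕ c2 = (M1 ⊕ K) ⊕ (M2 ⊕ K) = M1 ⊕ M2, so the key drops out. Then M2 = (M1 ⊕ M2) ⊕ M1 over the first 3 bytes.
byte 0: (f3 XOR 2c) XOR 73 = df XOR 73 = ac
byte 1: (fd XOR eb) XOR 79 = 16 XOR 79 = 6f
byte 2: (02 XOR 90) XOR 73 = 92 XOR 73 = e1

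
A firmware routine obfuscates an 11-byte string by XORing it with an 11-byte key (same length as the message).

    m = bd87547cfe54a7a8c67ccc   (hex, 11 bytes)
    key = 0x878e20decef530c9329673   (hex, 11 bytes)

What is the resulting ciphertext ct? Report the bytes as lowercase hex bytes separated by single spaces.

3a 09 74 a2 30 a1 97 61 f4 ea bf

bd XOR 87 = 3a
87 XOR 8e = 09
54 XOR 20 = 74
7c XOR de = a2
fe XOR ce = 30
54 XOR f5 = a1
a7 XOR 30 = 97
a8 XOR c9 = 61
c6 XOR 32 = f4
7c XOR 96 = ea
cc XOR 73 = bf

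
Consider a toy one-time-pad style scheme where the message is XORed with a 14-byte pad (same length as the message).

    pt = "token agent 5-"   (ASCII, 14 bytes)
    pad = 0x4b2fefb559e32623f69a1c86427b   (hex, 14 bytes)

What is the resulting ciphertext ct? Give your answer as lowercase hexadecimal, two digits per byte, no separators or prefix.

3f4084d037c3474493f468a67756

116 ^  75 =  63
111 ^  47 =  64
107 ^ 239 = 132
101 ^ 181 = 208
110 ^  89 =  55
 32 ^ 227 = 195
 97 ^  38 =  71
103 ^  35 =  68
101 ^ 246 = 147
110 ^ 154 = 244
116 ^  28 = 104
 32 ^ 134 = 166
 53 ^  66 = 119
 45 ^ 123 =  86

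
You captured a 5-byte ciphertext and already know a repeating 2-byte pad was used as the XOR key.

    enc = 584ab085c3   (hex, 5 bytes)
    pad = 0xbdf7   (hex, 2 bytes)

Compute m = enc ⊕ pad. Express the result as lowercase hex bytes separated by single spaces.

The 2-byte key repeats, so the effective keystream is bd f7 bd f7 bd.
byte 0:  88 ⊕ 189 = 229
byte 1:  74 ⊕ 247 = 189
byte 2: 176 ⊕ 189 =  13
byte 3: 133 ⊕ 247 = 114
byte 4: 195 ⊕ 189 = 126

e5 bd 0d 72 7e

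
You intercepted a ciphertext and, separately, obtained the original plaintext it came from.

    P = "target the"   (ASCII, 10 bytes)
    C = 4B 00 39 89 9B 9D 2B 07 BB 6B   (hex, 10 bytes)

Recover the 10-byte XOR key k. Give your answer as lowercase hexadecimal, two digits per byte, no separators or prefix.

3f614beefee90b73d30e

Since C = P ⊕ k, XORing both sides with P gives k = P ⊕ C.
74 XOR 4b = 3f
61 XOR 00 = 61
72 XOR 39 = 4b
67 XOR 89 = ee
65 XOR 9b = fe
74 XOR 9d = e9
20 XOR 2b = 0b
74 XOR 07 = 73
68 XOR bb = d3
65 XOR 6b = 0e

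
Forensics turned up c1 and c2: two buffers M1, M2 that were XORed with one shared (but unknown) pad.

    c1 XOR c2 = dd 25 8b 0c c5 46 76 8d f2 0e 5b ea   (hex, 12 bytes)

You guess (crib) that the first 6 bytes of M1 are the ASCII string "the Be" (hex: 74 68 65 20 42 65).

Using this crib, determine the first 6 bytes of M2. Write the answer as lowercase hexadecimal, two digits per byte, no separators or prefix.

Since c1 ⊕ c2 = M1 ⊕ M2, XORing with the guessed M1 bytes yields the corresponding M2 bytes: M2 = (c1 ⊕ c2) ⊕ M1.
dd ^ 74 = a9
25 ^ 68 = 4d
8b ^ 65 = ee
0c ^ 20 = 2c
c5 ^ 42 = 87
46 ^ 65 = 23

a94dee2c8723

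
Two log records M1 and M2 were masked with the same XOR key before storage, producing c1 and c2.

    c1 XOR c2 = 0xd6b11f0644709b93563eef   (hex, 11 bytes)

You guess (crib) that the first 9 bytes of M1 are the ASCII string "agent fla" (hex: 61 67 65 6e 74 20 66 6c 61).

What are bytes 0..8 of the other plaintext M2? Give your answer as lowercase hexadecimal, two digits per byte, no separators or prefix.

b7d67a683050fdff37

Since c1 ⊕ c2 = M1 ⊕ M2, XORing with the guessed M1 bytes yields the corresponding M2 bytes: M2 = (c1 ⊕ c2) ⊕ M1.
d6 xor 61 = b7
b1 xor 67 = d6
1f xor 65 = 7a
06 xor 6e = 68
44 xor 74 = 30
70 xor 20 = 50
9b xor 66 = fd
93 xor 6c = ff
56 xor 61 = 37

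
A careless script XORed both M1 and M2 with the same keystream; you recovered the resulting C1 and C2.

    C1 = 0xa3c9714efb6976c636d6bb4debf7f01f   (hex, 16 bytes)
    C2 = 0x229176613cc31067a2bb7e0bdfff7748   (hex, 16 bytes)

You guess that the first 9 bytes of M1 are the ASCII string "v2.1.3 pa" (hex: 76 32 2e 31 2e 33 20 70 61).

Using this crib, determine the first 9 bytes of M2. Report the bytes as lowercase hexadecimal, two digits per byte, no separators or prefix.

f76a291ee99946d1f5

First, C1 ⊕ C2 = (M1 ⊕ K) ⊕ (M2 ⊕ K) = M1 ⊕ M2, so the key drops out. Then M2 = (M1 ⊕ M2) ⊕ M1 over the first 9 bytes.
byte 0: (a3 ⊕ 22) ⊕ 76 = 81 ⊕ 76 = f7
byte 1: (c9 ⊕ 91) ⊕ 32 = 58 ⊕ 32 = 6a
byte 2: (71 ⊕ 76) ⊕ 2e = 07 ⊕ 2e = 29
byte 3: (4e ⊕ 61) ⊕ 31 = 2f ⊕ 31 = 1e
byte 4: (fb ⊕ 3c) ⊕ 2e = c7 ⊕ 2e = e9
byte 5: (69 ⊕ c3) ⊕ 33 = aa ⊕ 33 = 99
byte 6: (76 ⊕ 10) ⊕ 20 = 66 ⊕ 20 = 46
byte 7: (c6 ⊕ 67) ⊕ 70 = a1 ⊕ 70 = d1
byte 8: (36 ⊕ a2) ⊕ 61 = 94 ⊕ 61 = f5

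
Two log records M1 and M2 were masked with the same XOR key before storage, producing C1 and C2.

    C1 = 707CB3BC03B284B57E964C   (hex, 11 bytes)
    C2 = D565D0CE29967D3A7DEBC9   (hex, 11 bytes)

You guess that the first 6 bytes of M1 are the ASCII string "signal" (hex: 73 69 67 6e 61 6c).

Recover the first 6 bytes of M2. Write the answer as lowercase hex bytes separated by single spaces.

First, C1 ⊕ C2 = (M1 ⊕ K) ⊕ (M2 ⊕ K) = M1 ⊕ M2, so the key drops out. Then M2 = (M1 ⊕ M2) ⊕ M1 over the first 6 bytes.
byte 0: (70 ^ d5) ^ 73 = a5 ^ 73 = d6
byte 1: (7c ^ 65) ^ 69 = 19 ^ 69 = 70
byte 2: (b3 ^ d0) ^ 67 = 63 ^ 67 = 04
byte 3: (bc ^ ce) ^ 6e = 72 ^ 6e = 1c
byte 4: (03 ^ 29) ^ 61 = 2a ^ 61 = 4b
byte 5: (b2 ^ 96) ^ 6c = 24 ^ 6c = 48

d6 70 04 1c 4b 48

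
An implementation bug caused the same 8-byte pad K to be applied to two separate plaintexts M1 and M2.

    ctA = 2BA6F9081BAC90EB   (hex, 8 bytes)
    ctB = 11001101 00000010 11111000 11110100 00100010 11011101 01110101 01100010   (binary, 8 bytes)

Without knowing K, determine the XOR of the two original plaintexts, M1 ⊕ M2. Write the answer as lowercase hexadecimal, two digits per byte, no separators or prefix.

ctA ⊕ ctB = (M1 ⊕ K) ⊕ (M2 ⊕ K) = M1 ⊕ M2 — the shared key cancels under XOR.
 43 ⊕ 205 = 230
166 ⊕   2 = 164
249 ⊕ 248 =   1
  8 ⊕ 244 = 252
 27 ⊕  34 =  57
172 ⊕ 221 = 113
144 ⊕ 117 = 229
235 ⊕  98 = 137

e6a401fc3971e589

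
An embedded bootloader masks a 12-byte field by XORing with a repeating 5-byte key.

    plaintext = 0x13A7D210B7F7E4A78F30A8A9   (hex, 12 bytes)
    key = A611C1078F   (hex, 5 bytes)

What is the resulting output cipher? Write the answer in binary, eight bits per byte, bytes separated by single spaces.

The 5-byte key repeats, so the effective keystream is a6 11 c1 07 8f a6 11 c1 07 8f a6 11.
byte 0: 00010011 xor 10100110 = 10110101
byte 1: 10100111 xor 00010001 = 10110110
byte 2: 11010010 xor 11000001 = 00010011
byte 3: 00010000 xor 00000111 = 00010111
byte 4: 10110111 xor 10001111 = 00111000
byte 5: 11110111 xor 10100110 = 01010001
byte 6: 11100100 xor 00010001 = 11110101
byte 7: 10100111 xor 11000001 = 01100110
byte 8: 10001111 xor 00000111 = 10001000
byte 9: 00110000 xor 10001111 = 10111111
byte 10: 10101000 xor 10100110 = 00001110
byte 11: 10101001 xor 00010001 = 10111000

10110101 10110110 00010011 00010111 00111000 01010001 11110101 01100110 10001000 10111111 00001110 10111000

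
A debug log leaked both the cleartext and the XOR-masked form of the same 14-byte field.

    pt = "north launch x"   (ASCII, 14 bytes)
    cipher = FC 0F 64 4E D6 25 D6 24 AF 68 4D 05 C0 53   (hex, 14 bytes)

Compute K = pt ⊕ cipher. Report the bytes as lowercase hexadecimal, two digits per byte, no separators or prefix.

Since cipher = pt ⊕ K, XORing both sides with pt gives K = pt ⊕ cipher.
110 ^ 252 = 146
111 ^  15 =  96
114 ^ 100 =  22
116 ^  78 =  58
104 ^ 214 = 190
 32 ^  37 =   5
108 ^ 214 = 186
 97 ^  36 =  69
117 ^ 175 = 218
110 ^ 104 =   6
 99 ^  77 =  46
104 ^   5 = 109
 32 ^ 192 = 224
120 ^  83 =  43

9260163abe05ba45da062e6de02b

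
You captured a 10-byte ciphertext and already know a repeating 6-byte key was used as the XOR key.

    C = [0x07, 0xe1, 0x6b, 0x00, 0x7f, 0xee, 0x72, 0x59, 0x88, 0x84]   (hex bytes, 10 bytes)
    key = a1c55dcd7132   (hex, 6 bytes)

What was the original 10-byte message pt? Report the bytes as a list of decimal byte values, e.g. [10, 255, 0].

The 6-byte key repeats, so the effective keystream is a1 c5 5d cd 71 32 a1 c5 5d cd.
byte 0: 00000111 ^ 10100001 = 10100110
byte 1: 11100001 ^ 11000101 = 00100100
byte 2: 01101011 ^ 01011101 = 00110110
byte 3: 00000000 ^ 11001101 = 11001101
byte 4: 01111111 ^ 01110001 = 00001110
byte 5: 11101110 ^ 00110010 = 11011100
byte 6: 01110010 ^ 10100001 = 11010011
byte 7: 01011001 ^ 11000101 = 10011100
byte 8: 10001000 ^ 01011101 = 11010101
byte 9: 10000100 ^ 11001101 = 01001001

[166, 36, 54, 205, 14, 220, 211, 156, 213, 73]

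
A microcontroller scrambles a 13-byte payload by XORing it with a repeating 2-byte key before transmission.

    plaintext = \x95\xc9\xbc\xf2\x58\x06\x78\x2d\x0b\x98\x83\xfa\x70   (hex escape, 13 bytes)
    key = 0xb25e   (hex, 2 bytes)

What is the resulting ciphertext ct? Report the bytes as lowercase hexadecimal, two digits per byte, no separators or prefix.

The 2-byte key repeats, so the effective keystream is b2 5e b2 5e b2 5e b2 5e b2 5e b2 5e b2.
byte 0: 95 xor b2 = 27
byte 1: c9 xor 5e = 97
byte 2: bc xor b2 = 0e
byte 3: f2 xor 5e = ac
byte 4: 58 xor b2 = ea
byte 5: 06 xor 5e = 58
byte 6: 78 xor b2 = ca
byte 7: 2d xor 5e = 73
byte 8: 0b xor b2 = b9
byte 9: 98 xor 5e = c6
byte 10: 83 xor b2 = 31
byte 11: fa xor 5e = a4
byte 12: 70 xor b2 = c2

27970eacea58ca73b9c631a4c2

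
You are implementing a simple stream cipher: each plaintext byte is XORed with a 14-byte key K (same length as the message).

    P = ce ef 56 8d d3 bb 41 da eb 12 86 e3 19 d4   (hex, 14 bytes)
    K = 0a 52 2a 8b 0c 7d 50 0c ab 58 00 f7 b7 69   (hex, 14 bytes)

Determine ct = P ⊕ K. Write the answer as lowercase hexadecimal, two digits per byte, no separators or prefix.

XOR is its own inverse, so applying the key byte-wise gives the result directly.
ce xor 0a = c4
ef xor 52 = bd
56 xor 2a = 7c
8d xor 8b = 06
d3 xor 0c = df
bb xor 7d = c6
41 xor 50 = 11
da xor 0c = d6
eb xor ab = 40
12 xor 58 = 4a
86 xor 00 = 86
e3 xor f7 = 14
19 xor b7 = ae
d4 xor 69 = bd

c4bd7c06dfc611d6404a8614aebd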